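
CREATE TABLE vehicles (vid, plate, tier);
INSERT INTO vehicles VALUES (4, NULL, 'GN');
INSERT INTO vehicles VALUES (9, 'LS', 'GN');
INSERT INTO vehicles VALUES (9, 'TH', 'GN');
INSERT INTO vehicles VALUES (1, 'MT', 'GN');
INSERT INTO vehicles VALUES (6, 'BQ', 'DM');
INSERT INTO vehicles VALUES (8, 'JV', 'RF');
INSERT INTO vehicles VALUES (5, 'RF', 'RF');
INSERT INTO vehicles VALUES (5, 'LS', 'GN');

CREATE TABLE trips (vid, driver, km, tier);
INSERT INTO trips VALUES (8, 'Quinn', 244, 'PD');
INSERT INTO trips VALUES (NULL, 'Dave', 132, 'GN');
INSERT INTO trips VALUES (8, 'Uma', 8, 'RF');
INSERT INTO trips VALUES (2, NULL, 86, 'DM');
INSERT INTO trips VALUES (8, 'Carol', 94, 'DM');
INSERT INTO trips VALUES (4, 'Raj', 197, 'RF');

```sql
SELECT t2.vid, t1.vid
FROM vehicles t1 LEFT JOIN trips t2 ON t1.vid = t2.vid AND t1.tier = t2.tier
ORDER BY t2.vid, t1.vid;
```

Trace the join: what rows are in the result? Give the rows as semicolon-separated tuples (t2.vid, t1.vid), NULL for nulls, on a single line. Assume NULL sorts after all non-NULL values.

(8, 8); (NULL, 1); (NULL, 4); (NULL, 5); (NULL, 5); (NULL, 6); (NULL, 9); (NULL, 9)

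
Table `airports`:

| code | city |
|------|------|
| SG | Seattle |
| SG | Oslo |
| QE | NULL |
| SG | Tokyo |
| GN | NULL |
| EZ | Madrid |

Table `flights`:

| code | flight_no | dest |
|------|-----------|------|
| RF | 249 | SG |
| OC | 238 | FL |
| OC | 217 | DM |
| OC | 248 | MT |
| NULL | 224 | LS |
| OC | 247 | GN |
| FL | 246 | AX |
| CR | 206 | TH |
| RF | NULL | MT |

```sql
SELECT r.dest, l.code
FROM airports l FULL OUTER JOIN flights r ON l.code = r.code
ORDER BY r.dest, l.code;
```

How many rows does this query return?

15

FULL OUTER JOIN keeps every row from both sides; unmatched rows get NULL for the other side's columns.
Matching on l.code = r.code. A NULL in a compared column never satisfies the condition.
- l (code=SG) has no partner → padded with NULL.
- l (code=SG) has no partner → padded with NULL.
- l (code=QE) has no partner → padded with NULL.
- l (code=SG) has no partner → padded with NULL.
- l (code=GN) has no partner → padded with NULL.
- l (code=EZ) has no partner → padded with NULL.
- plus 9 unmatched r row(s), each kept with NULL l columns.
Total: 0 matched + 15 padded = 15 rows.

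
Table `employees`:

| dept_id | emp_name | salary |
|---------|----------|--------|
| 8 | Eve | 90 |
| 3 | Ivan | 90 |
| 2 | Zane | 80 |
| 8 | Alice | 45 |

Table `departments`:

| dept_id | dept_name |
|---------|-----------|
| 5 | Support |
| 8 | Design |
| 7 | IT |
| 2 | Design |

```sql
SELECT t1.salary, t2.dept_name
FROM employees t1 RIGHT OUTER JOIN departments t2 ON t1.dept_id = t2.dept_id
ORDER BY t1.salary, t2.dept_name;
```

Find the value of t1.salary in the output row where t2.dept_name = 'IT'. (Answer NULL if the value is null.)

NULL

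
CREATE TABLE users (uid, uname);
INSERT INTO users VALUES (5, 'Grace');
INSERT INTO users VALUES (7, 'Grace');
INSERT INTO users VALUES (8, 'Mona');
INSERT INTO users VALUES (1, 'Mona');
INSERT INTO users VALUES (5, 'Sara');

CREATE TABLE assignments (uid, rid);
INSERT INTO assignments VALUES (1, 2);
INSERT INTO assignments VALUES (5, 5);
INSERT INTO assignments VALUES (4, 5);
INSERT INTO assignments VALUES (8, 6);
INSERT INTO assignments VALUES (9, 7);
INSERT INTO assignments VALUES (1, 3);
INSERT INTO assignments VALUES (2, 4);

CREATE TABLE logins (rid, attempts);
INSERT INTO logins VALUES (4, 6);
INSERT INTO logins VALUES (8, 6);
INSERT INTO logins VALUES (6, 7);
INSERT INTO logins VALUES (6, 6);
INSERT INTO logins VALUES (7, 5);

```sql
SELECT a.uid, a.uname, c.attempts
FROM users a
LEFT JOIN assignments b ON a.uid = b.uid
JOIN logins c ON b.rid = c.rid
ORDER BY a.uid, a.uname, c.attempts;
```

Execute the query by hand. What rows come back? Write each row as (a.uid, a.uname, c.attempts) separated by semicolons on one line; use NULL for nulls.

(8, Mona, 6); (8, Mona, 7)

Joins associate left-to-right: users LEFT JOIN assignments on uid gives 6 intermediate row(s).
Then INNER JOIN `logins c` on rid: keep only rows whose b.rid appears in c.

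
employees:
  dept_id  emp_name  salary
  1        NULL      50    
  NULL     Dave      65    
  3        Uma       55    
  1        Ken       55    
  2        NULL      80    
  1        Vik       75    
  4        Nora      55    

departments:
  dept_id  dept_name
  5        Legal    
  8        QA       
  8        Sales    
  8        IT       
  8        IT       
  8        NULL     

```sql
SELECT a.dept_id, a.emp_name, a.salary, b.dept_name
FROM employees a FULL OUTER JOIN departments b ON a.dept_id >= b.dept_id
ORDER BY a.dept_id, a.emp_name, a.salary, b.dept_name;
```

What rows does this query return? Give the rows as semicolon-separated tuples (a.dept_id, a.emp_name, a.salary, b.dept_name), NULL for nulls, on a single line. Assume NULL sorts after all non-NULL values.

FULL OUTER JOIN keeps every row from both sides; unmatched rows get NULL for the other side's columns.
Matching on a.dept_id >= b.dept_id. A NULL in a compared column never satisfies the condition.
- a (dept_id=1) has no partner → padded with NULL.
- a (dept_id=NULL) has no partner → padded with NULL.
- a (dept_id=3) has no partner → padded with NULL.
- a (dept_id=1) has no partner → padded with NULL.
- a (dept_id=2) has no partner → padded with NULL.
- a (dept_id=1) has no partner → padded with NULL.
- a (dept_id=4) has no partner → padded with NULL.
- 6 row(s) from b found no a partner → padded with NULL.

(1, Ken, 55, NULL); (1, Vik, 75, NULL); (1, NULL, 50, NULL); (2, NULL, 80, NULL); (3, Uma, 55, NULL); (4, Nora, 55, NULL); (NULL, Dave, 65, NULL); (NULL, NULL, NULL, IT); (NULL, NULL, NULL, IT); (NULL, NULL, NULL, Legal); (NULL, NULL, NULL, QA); (NULL, NULL, NULL, Sales); (NULL, NULL, NULL, NULL)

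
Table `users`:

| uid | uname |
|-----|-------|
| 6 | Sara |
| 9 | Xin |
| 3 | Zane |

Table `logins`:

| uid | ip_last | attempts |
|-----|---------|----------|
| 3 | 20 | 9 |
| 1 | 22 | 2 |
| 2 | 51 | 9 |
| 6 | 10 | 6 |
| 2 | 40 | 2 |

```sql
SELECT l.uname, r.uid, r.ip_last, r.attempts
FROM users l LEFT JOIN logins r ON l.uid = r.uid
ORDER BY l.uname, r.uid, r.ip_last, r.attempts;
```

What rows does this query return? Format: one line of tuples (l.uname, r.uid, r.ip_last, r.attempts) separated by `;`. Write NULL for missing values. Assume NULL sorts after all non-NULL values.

(Sara, 6, 10, 6); (Xin, NULL, NULL, NULL); (Zane, 3, 20, 9)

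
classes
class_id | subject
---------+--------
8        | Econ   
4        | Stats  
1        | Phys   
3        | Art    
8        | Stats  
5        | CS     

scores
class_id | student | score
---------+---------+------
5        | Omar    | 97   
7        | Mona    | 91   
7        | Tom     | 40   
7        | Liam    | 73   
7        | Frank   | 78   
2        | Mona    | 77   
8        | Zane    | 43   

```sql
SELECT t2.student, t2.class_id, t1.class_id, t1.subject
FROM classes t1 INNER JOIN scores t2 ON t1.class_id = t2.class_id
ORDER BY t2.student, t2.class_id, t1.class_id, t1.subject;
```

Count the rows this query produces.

3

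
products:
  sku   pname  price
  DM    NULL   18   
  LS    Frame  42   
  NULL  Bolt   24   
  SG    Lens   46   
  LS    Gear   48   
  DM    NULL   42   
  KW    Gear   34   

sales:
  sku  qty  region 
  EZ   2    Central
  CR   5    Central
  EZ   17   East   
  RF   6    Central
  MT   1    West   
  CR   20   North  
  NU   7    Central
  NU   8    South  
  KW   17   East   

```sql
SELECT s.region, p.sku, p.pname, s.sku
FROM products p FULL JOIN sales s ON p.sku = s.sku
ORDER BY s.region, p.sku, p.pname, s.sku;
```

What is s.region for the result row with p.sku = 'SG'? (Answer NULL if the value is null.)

NULL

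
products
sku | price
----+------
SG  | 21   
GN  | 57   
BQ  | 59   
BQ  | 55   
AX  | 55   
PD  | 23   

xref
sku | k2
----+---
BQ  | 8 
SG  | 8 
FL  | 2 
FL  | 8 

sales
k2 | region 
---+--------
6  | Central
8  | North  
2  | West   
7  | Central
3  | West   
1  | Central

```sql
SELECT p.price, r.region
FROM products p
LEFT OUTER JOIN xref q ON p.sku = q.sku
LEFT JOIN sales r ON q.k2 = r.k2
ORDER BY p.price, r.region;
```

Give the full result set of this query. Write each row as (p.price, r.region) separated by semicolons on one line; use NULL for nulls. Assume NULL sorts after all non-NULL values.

Evaluate left to right. First `products p LEFT JOIN xref q` on sku: 6 row(s).
Then LEFT JOIN `sales r` on k2: each of those 6 rows is kept; rows whose q.k2 has no match in r get NULL for r's columns.

(21, North); (23, NULL); (55, North); (55, NULL); (57, NULL); (59, North)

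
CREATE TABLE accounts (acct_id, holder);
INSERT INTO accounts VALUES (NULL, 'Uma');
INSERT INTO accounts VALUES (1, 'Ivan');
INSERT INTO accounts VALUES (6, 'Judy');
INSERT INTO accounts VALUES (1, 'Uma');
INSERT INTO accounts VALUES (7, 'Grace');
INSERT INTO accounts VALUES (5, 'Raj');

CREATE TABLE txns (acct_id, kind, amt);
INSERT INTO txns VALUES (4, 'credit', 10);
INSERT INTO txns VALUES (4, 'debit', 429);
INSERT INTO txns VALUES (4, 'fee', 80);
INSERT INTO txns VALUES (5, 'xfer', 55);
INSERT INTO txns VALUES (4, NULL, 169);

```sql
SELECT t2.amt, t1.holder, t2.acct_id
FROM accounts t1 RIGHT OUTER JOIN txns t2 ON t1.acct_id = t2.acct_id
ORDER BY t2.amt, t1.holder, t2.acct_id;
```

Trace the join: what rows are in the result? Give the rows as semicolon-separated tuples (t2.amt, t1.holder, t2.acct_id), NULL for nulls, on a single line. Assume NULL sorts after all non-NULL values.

RIGHT JOIN keeps every row from `txns`; unmatched rows get NULL for `accounts`'s columns.
Matching on t1.acct_id = t2.acct_id. A NULL in a compared column never satisfies the condition.
- t1 row (acct_id=NULL): no match.
- t1 row (acct_id=1): no match.
- t1 row (acct_id=6): no match.
- t1 row (acct_id=1): no match.
- t1 row (acct_id=7): no match.
- t1 row (acct_id=5): matches 1 t2 row(s) → 1 output row(s).
- plus 4 unmatched t2 row(s), each kept with NULL t1 columns.
After projecting and ordering:
t2.amt | t1.holder | t2.acct_id
10 | NULL | 4
55 | Raj | 5
80 | NULL | 4
169 | NULL | 4
429 | NULL | 4

(10, NULL, 4); (55, Raj, 5); (80, NULL, 4); (169, NULL, 4); (429, NULL, 4)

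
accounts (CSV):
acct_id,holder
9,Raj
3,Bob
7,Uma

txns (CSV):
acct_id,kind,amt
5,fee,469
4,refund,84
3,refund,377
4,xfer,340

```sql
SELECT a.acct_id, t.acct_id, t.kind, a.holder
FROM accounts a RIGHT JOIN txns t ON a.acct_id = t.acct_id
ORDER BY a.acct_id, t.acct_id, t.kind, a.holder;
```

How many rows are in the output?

RIGHT JOIN keeps every row from `txns`; unmatched rows get NULL for `accounts`'s columns.
Matching on a.acct_id = t.acct_id.
- a row (acct_id=9): no match.
- a row (acct_id=3): matches 1 t row(s) → 1 output row(s).
- a row (acct_id=7): no match.
- plus 3 unmatched t row(s), each kept with NULL a columns.
Total: 1 matched + 3 padded = 4 rows.

4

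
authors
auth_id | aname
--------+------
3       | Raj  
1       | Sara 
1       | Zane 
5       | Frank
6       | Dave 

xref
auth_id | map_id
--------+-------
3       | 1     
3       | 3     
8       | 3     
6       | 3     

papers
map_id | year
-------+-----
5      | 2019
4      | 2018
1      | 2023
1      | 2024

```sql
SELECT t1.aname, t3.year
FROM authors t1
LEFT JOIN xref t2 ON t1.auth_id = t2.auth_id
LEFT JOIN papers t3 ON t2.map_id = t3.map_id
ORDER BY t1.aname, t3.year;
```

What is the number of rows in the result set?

7

Evaluate left to right. First `authors t1 LEFT JOIN xref t2` on auth_id: 6 row(s).
Then LEFT JOIN `papers t3` on map_id: each of those 6 rows is kept; rows whose t2.map_id has no match in t3 get NULL for t3's columns.
Result: 7 row(s).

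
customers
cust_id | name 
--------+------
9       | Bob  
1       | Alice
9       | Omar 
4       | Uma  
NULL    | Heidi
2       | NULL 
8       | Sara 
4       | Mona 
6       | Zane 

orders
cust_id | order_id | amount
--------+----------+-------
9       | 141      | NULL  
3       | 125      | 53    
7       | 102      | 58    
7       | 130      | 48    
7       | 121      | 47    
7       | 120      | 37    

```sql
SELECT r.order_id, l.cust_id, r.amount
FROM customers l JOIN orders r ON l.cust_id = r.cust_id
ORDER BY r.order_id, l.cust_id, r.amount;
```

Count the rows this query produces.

INNER JOIN keeps only pairs where the ON condition holds.
Matching on l.cust_id = r.cust_id. A NULL in a compared column never satisfies the condition.
- cust_id=9: 1 matching r row(s), so 1 row(s) emitted.
- cust_id=1: no matching r row, dropped.
- cust_id=9: 1 matching r row(s), so 1 row(s) emitted.
- cust_id=4: no matching r row, dropped.
- cust_id=NULL: no matching r row, dropped.
- cust_id=2: no matching r row, dropped.
- cust_id=8: no matching r row, dropped.
- cust_id=4: no matching r row, dropped.
- cust_id=6: no matching r row, dropped.
Total: 2 rows.

2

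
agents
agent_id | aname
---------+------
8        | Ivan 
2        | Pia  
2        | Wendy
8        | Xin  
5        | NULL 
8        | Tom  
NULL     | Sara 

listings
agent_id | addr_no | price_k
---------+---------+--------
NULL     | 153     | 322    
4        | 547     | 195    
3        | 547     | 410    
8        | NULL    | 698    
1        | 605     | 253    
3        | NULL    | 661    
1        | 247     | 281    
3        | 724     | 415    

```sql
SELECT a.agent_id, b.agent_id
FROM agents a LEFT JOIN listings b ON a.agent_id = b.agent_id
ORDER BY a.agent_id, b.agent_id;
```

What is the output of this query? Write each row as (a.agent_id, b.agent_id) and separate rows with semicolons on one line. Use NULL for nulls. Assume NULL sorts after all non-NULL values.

(2, NULL); (2, NULL); (5, NULL); (8, 8); (8, 8); (8, 8); (NULL, NULL)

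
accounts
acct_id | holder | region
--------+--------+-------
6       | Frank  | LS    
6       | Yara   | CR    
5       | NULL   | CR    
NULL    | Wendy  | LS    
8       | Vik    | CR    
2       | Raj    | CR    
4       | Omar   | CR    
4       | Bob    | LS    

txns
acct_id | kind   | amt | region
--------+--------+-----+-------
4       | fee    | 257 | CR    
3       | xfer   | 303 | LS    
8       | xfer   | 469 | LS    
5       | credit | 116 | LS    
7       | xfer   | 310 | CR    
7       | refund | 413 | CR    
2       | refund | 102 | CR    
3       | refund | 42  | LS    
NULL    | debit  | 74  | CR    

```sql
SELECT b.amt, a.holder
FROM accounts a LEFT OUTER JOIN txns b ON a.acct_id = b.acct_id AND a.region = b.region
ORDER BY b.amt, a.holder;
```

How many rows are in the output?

8

LEFT JOIN keeps every row from `accounts`; unmatched rows get NULL for `txns`'s columns.
Matching on a.acct_id = b.acct_id AND a.region = b.region. A NULL in a compared column never satisfies the condition.
Matched pairs: 2; unmatched a rows kept: 6.
Total: 2 matched + 6 padded = 8 rows.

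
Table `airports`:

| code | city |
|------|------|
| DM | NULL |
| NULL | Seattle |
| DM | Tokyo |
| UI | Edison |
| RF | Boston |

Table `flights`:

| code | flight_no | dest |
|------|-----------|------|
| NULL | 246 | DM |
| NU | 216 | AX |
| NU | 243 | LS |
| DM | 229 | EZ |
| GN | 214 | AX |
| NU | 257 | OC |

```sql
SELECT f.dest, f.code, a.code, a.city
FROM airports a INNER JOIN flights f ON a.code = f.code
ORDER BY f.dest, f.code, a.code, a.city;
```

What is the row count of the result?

2

INNER JOIN keeps only pairs where the ON condition holds.
Matching on a.code = f.code. A NULL in a compared column never satisfies the condition.
Matched pairs: 2.
Total: 2 rows.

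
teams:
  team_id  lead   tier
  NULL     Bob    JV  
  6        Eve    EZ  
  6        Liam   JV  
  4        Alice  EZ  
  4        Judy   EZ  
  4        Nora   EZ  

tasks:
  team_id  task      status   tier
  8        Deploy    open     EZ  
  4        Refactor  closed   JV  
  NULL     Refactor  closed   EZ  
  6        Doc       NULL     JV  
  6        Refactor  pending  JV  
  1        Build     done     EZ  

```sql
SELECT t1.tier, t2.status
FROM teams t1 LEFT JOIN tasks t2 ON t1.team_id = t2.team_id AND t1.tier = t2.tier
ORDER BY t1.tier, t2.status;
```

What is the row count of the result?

LEFT JOIN keeps every row from `teams`; unmatched rows get NULL for `tasks`'s columns.
Matching on t1.team_id = t2.team_id AND t1.tier = t2.tier. A NULL in a compared column never satisfies the condition.
- team_id=NULL, tier=JV: no t2 row matches, row kept with t2 columns NULL.
- team_id=6, tier=EZ: no t2 row matches, row kept with t2 columns NULL.
- team_id=6, tier=JV: 2 matching t2 row(s), so 2 row(s) emitted.
- team_id=4, tier=EZ: no t2 row matches, row kept with t2 columns NULL.
- team_id=4, tier=EZ: no t2 row matches, row kept with t2 columns NULL.
- team_id=4, tier=EZ: no t2 row matches, row kept with t2 columns NULL.
Total: 2 matched + 5 padded = 7 rows.

7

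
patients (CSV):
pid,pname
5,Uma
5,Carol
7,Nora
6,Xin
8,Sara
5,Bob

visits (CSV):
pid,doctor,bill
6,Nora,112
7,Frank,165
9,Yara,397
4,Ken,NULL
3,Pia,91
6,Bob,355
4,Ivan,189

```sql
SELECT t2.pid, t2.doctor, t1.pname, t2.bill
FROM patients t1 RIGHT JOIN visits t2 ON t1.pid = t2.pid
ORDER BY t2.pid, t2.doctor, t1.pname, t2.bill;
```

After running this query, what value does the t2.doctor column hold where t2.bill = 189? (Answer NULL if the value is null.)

Ivan

RIGHT JOIN keeps every row from `visits`; unmatched rows get NULL for `patients`'s columns.
Matching on t1.pid = t2.pid.
- t1[0] pid=5 → no match.
- t1[1] pid=5 → no match.
- t1[2] pid=7 → 1 match(es) in t2 → 1 row(s).
- t1[3] pid=6 → 2 match(es) in t2 → 2 row(s).
- t1[4] pid=8 → no match.
- t1[5] pid=5 → no match.
- 4 t2 row(s) had no t1 match → kept, t1 columns NULL.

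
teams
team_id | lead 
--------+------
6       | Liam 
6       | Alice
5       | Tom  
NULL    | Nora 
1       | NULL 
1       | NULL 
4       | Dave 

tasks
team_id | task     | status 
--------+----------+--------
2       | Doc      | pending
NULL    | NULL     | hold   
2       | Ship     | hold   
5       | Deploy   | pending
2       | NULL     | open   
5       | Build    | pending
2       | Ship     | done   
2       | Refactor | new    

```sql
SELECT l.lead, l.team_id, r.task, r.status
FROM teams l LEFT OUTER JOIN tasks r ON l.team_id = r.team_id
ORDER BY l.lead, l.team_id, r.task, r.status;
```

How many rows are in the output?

8

LEFT JOIN keeps every row from `teams`; unmatched rows get NULL for `tasks`'s columns.
Matching on l.team_id = r.team_id. A NULL in a compared column never satisfies the condition.
Matched pairs: 2; unmatched l rows kept: 6.
Total: 2 matched + 6 padded = 8 rows.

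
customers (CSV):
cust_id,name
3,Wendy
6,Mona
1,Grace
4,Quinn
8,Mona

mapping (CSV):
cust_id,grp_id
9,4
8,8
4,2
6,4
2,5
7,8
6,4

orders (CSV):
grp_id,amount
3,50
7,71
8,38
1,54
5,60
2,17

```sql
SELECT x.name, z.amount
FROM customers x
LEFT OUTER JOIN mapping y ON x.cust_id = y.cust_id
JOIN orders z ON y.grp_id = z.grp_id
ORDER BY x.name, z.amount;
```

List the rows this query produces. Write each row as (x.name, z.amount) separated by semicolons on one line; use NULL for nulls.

Joins associate left-to-right: customers LEFT JOIN mapping on cust_id gives 6 intermediate row(s).
Then INNER JOIN `orders z` on grp_id: keep only rows whose y.grp_id appears in z.

(Mona, 38); (Quinn, 17)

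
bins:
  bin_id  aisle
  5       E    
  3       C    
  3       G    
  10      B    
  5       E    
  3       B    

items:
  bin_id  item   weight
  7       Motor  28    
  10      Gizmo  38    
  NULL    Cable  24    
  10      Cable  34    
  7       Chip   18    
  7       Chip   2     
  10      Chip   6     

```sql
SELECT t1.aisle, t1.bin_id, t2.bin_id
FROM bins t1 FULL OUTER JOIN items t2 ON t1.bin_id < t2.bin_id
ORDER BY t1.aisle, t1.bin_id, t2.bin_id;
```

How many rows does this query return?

FULL OUTER JOIN keeps every row from both sides; unmatched rows get NULL for the other side's columns.
Matching on t1.bin_id < t2.bin_id. A NULL in a compared column never satisfies the condition.
Matched pairs: 30; unmatched t1 rows kept: 1; unmatched t2 rows kept: 1.
Total: 30 matched + 2 padded = 32 rows.

32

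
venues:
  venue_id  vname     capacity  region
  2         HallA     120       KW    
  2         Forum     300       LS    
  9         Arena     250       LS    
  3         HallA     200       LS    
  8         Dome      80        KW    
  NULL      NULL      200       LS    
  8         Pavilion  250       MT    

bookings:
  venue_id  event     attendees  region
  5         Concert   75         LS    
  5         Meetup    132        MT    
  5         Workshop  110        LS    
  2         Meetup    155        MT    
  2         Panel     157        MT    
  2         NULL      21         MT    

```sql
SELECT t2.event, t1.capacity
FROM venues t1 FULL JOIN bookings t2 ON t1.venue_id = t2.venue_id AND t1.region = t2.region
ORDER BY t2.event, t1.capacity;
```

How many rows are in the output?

13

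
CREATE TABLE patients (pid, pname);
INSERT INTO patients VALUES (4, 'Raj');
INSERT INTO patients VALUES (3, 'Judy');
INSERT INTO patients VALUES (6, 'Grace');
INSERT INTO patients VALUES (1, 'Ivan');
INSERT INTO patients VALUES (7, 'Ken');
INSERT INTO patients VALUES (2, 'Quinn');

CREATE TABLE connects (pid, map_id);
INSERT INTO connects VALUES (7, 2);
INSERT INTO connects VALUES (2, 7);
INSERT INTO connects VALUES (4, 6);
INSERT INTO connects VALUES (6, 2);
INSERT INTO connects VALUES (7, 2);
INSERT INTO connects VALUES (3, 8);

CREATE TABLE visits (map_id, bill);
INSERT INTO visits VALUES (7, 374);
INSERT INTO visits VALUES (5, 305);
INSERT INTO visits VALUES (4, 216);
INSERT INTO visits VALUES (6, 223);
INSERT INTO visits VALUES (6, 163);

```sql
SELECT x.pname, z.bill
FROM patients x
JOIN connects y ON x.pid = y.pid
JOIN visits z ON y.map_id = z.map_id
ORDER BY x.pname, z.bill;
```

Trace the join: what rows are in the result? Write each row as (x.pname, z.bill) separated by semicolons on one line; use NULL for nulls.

(Quinn, 374); (Raj, 163); (Raj, 223)

Joins associate left-to-right: patients INNER JOIN connects on pid gives 6 intermediate row(s).
Then INNER JOIN `visits z` on map_id: keep only rows whose y.map_id appears in z.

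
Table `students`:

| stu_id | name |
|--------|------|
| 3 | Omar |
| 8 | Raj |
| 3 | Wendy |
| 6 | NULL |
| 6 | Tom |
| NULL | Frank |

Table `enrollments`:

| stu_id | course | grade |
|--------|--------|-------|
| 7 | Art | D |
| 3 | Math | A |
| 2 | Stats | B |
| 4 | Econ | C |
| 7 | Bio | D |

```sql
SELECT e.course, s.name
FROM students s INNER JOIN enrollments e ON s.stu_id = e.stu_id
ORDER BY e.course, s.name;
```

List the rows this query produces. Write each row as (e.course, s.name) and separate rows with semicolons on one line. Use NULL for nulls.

(Math, Omar); (Math, Wendy)

INNER JOIN keeps only pairs where the ON condition holds.
Matching on s.stu_id = e.stu_id. A NULL in a compared column never satisfies the condition.
Matched pairs: 2.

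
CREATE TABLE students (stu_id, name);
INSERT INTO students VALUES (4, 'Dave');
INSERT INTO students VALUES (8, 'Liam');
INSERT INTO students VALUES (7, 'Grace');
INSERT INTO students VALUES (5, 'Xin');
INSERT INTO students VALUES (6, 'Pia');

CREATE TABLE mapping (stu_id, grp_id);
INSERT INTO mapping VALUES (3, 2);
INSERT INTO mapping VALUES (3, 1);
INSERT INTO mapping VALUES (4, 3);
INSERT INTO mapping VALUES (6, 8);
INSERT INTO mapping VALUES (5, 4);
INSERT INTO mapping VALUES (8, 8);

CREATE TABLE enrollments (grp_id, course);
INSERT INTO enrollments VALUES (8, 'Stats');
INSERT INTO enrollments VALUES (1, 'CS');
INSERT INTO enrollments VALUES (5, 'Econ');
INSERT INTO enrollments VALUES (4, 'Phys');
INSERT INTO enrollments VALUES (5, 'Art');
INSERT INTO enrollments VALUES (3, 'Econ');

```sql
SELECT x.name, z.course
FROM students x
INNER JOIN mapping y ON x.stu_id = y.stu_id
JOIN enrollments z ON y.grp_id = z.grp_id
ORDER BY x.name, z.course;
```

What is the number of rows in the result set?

4

Evaluate left to right. First `students x INNER JOIN mapping y` on stu_id: 4 row(s).
Then INNER JOIN `enrollments z` on grp_id: keep only rows whose y.grp_id appears in z.
Result: 4 row(s).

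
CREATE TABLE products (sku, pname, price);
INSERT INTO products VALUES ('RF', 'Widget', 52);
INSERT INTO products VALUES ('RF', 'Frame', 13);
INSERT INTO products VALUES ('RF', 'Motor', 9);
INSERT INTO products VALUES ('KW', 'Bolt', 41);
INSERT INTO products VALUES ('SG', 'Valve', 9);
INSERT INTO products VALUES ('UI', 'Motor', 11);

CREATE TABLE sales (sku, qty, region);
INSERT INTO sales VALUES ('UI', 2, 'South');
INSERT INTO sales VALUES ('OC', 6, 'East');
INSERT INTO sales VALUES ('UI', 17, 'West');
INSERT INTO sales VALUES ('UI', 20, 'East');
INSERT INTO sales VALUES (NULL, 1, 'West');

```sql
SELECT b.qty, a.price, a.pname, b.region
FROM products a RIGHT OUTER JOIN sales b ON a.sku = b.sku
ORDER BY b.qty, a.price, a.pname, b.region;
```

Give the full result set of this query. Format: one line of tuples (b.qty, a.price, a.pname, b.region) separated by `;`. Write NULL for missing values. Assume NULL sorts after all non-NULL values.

RIGHT JOIN keeps every row from `sales`; unmatched rows get NULL for `products`'s columns.
Matching on a.sku = b.sku. A NULL in a compared column never satisfies the condition.
- a row (sku=RF): no match.
- a row (sku=RF): no match.
- a row (sku=RF): no match.
- a row (sku=KW): no match.
- a row (sku=SG): no match.
- a row (sku=UI): matches 3 b row(s) → 3 output row(s).
- plus 2 unmatched b row(s), each kept with NULL a columns.
After projecting and ordering:
b.qty | a.price | a.pname | b.region
1 | NULL | NULL | West
2 | 11 | Motor | South
6 | NULL | NULL | East
17 | 11 | Motor | West
20 | 11 | Motor | East

(1, NULL, NULL, West); (2, 11, Motor, South); (6, NULL, NULL, East); (17, 11, Motor, West); (20, 11, Motor, East)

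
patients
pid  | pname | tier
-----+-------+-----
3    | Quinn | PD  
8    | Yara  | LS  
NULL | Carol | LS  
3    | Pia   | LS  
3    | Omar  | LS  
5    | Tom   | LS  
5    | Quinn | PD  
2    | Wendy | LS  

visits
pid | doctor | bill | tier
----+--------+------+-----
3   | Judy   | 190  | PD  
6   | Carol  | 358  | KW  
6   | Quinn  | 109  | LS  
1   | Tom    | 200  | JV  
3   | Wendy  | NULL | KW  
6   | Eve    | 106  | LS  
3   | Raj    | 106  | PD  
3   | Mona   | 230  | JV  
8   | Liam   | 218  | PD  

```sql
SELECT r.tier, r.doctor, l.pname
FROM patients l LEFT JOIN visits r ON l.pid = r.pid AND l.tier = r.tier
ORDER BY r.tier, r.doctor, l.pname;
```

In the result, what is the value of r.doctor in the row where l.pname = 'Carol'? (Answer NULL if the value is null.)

NULL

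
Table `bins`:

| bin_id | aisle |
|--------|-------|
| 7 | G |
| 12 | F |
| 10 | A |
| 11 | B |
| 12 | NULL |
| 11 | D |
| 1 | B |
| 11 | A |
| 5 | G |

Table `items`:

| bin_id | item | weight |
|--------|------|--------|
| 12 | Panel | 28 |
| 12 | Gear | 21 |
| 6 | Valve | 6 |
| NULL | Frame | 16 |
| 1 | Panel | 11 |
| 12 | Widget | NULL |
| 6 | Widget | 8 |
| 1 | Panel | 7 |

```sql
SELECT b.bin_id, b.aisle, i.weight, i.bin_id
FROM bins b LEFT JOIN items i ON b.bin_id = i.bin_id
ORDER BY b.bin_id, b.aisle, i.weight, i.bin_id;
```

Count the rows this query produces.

14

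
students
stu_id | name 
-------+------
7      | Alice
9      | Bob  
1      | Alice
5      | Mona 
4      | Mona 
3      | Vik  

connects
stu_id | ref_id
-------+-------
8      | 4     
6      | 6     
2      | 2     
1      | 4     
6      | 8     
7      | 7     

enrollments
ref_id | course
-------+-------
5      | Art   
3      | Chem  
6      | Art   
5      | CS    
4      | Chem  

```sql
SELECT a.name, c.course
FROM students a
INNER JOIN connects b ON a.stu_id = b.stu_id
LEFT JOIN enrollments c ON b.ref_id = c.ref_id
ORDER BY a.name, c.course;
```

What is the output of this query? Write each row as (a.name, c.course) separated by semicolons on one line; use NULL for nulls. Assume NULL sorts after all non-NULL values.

(Alice, Chem); (Alice, NULL)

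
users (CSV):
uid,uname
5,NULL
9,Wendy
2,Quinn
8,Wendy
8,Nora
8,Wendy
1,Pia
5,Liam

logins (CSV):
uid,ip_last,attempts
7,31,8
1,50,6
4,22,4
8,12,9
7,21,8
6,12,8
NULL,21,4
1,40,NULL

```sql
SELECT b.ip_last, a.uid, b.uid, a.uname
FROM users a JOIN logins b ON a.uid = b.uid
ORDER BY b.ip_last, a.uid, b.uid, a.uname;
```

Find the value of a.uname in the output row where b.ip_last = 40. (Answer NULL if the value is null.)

INNER JOIN keeps only pairs where the ON condition holds.
Matching on a.uid = b.uid. A NULL in a compared column never satisfies the condition.
Matched pairs: 5.

Pia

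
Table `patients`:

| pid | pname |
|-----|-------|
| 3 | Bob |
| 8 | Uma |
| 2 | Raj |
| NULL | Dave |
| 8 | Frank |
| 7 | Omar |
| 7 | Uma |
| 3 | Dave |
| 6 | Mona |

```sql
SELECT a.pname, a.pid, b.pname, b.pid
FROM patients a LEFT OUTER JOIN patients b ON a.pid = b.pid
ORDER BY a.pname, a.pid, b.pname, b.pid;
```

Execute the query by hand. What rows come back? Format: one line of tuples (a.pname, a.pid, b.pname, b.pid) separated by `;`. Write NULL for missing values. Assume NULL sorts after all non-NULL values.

(Bob, 3, Bob, 3); (Bob, 3, Dave, 3); (Dave, 3, Bob, 3); (Dave, 3, Dave, 3); (Dave, NULL, NULL, NULL); (Frank, 8, Frank, 8); (Frank, 8, Uma, 8); (Mona, 6, Mona, 6); (Omar, 7, Omar, 7); (Omar, 7, Uma, 7); (Raj, 2, Raj, 2); (Uma, 7, Omar, 7); (Uma, 7, Uma, 7); (Uma, 8, Frank, 8); (Uma, 8, Uma, 8)

LEFT JOIN keeps every row from `patients a`; unmatched rows get NULL for `patients b`'s columns.
Matching on a.pid = b.pid. A NULL in a compared column never satisfies the condition.
- a[0] pid=3 → 2 match(es) in b → 2 row(s).
- a[1] pid=8 → 2 match(es) in b → 2 row(s).
- a[2] pid=2 → 1 match(es) in b → 1 row(s).
- a[3] pid=NULL → no match; kept with NULLs on the b side.
- a[4] pid=8 → 2 match(es) in b → 2 row(s).
- a[5] pid=7 → 2 match(es) in b → 2 row(s).
- a[6] pid=7 → 2 match(es) in b → 2 row(s).
- a[7] pid=3 → 2 match(es) in b → 2 row(s).
- a[8] pid=6 → 1 match(es) in b → 1 row(s).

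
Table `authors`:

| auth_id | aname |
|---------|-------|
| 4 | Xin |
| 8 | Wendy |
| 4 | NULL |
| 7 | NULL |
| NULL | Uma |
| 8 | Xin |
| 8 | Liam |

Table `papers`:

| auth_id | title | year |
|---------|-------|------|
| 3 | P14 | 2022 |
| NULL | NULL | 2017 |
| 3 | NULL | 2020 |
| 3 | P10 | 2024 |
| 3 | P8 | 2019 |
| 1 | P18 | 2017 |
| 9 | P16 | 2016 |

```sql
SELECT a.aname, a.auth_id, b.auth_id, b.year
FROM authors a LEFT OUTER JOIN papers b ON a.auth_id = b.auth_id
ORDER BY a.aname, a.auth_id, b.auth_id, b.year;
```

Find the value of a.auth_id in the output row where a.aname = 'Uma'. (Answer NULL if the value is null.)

LEFT JOIN keeps every row from `authors`; unmatched rows get NULL for `papers`'s columns.
Matching on a.auth_id = b.auth_id. A NULL in a compared column never satisfies the condition.
- a (auth_id=4) has no partner → padded with NULL.
- a (auth_id=8) has no partner → padded with NULL.
- a (auth_id=4) has no partner → padded with NULL.
- a (auth_id=7) has no partner → padded with NULL.
- a (auth_id=NULL) has no partner → padded with NULL.
- a (auth_id=8) has no partner → padded with NULL.
- a (auth_id=8) has no partner → padded with NULL.

NULL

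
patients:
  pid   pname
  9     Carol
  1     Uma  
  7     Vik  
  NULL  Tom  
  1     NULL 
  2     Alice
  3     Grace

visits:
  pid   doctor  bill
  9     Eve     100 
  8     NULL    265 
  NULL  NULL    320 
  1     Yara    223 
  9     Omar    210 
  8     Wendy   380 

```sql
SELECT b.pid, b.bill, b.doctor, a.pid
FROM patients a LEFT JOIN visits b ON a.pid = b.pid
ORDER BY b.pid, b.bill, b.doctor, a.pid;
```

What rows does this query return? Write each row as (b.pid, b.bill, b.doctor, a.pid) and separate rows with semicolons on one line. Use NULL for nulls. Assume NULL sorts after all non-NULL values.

(1, 223, Yara, 1); (1, 223, Yara, 1); (9, 100, Eve, 9); (9, 210, Omar, 9); (NULL, NULL, NULL, 2); (NULL, NULL, NULL, 3); (NULL, NULL, NULL, 7); (NULL, NULL, NULL, NULL)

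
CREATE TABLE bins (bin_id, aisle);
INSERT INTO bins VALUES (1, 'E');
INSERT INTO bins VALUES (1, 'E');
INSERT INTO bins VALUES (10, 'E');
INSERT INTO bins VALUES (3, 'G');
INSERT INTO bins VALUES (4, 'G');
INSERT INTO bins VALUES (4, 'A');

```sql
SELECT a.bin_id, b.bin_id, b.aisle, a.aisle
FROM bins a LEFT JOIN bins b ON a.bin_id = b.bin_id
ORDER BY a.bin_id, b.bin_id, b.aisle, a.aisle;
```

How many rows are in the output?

10

LEFT JOIN keeps every row from `bins a`; unmatched rows get NULL for `bins b`'s columns.
Matching on a.bin_id = b.bin_id.
- a[0] bin_id=1 → 2 match(es) in b → 2 row(s).
- a[1] bin_id=1 → 2 match(es) in b → 2 row(s).
- a[2] bin_id=10 → 1 match(es) in b → 1 row(s).
- a[3] bin_id=3 → 1 match(es) in b → 1 row(s).
- a[4] bin_id=4 → 2 match(es) in b → 2 row(s).
- a[5] bin_id=4 → 2 match(es) in b → 2 row(s).
Total: 10 rows.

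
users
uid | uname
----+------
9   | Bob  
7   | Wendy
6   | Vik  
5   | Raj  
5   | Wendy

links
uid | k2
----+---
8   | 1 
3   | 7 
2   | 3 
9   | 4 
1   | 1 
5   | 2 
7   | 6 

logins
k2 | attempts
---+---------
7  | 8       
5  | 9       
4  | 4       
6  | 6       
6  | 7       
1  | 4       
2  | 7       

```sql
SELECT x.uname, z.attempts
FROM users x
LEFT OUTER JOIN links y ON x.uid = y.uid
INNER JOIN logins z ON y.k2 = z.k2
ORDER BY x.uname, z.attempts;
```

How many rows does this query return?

5

Step 1 — x LEFT JOIN y on uid → 5 row(s).
Then INNER JOIN `logins z` on k2: keep only rows whose y.k2 appears in z.
Result: 5 row(s).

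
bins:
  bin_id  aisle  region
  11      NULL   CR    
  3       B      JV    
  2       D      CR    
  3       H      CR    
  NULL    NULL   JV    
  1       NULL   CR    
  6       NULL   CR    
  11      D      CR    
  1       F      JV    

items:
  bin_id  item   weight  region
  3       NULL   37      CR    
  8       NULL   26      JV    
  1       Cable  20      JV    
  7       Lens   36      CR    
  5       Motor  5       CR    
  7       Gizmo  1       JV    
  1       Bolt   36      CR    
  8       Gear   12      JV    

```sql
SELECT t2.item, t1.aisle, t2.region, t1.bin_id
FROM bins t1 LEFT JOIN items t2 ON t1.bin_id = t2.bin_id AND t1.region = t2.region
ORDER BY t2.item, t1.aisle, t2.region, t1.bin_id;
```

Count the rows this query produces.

9

LEFT JOIN keeps every row from `bins`; unmatched rows get NULL for `items`'s columns.
Matching on t1.bin_id = t2.bin_id AND t1.region = t2.region. A NULL in a compared column never satisfies the condition.
- t1[0] bin_id=11, region=CR → no match; kept with NULLs on the t2 side.
- t1[1] bin_id=3, region=JV → no match; kept with NULLs on the t2 side.
- t1[2] bin_id=2, region=CR → no match; kept with NULLs on the t2 side.
- t1[3] bin_id=3, region=CR → 1 match(es) in t2 → 1 row(s).
- t1[4] bin_id=NULL, region=JV → no match; kept with NULLs on the t2 side.
- t1[5] bin_id=1, region=CR → 1 match(es) in t2 → 1 row(s).
- t1[6] bin_id=6, region=CR → no match; kept with NULLs on the t2 side.
- t1[7] bin_id=11, region=CR → no match; kept with NULLs on the t2 side.
- t1[8] bin_id=1, region=JV → 1 match(es) in t2 → 1 row(s).
Total: 3 matched + 6 padded = 9 rows.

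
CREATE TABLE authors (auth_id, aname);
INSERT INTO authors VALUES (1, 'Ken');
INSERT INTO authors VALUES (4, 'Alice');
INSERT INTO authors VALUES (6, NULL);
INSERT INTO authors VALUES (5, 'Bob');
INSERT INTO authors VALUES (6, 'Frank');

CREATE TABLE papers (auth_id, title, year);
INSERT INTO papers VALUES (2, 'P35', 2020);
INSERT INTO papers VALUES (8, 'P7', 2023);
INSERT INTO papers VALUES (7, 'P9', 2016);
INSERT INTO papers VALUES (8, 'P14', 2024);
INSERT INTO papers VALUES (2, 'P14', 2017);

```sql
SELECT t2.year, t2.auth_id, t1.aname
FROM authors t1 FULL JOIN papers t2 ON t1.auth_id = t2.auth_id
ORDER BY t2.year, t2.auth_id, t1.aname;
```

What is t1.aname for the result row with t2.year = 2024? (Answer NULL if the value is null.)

FULL OUTER JOIN keeps every row from both sides; unmatched rows get NULL for the other side's columns.
Matching on t1.auth_id = t2.auth_id.
- t1 (auth_id=1) has no partner → padded with NULL.
- t1 (auth_id=4) has no partner → padded with NULL.
- t1 (auth_id=6) has no partner → padded with NULL.
- t1 (auth_id=5) has no partner → padded with NULL.
- t1 (auth_id=6) has no partner → padded with NULL.
- 5 row(s) from t2 found no t1 partner → padded with NULL.

NULL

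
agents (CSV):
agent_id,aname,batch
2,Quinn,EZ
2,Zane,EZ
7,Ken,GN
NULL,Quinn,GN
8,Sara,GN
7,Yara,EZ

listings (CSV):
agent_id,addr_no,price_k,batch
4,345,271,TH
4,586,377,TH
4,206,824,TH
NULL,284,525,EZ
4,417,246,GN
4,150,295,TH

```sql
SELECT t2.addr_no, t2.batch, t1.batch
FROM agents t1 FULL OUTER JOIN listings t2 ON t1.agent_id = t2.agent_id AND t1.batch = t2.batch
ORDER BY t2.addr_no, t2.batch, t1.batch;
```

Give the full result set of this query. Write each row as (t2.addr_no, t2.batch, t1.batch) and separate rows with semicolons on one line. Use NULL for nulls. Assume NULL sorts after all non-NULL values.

FULL OUTER JOIN keeps every row from both sides; unmatched rows get NULL for the other side's columns.
Matching on t1.agent_id = t2.agent_id AND t1.batch = t2.batch. A NULL in a compared column never satisfies the condition.
- t1 (agent_id=2, batch=EZ) has no partner → padded with NULL.
- t1 (agent_id=2, batch=EZ) has no partner → padded with NULL.
- t1 (agent_id=7, batch=GN) has no partner → padded with NULL.
- t1 (agent_id=NULL, batch=GN) has no partner → padded with NULL.
- t1 (agent_id=8, batch=GN) has no partner → padded with NULL.
- t1 (agent_id=7, batch=EZ) has no partner → padded with NULL.
- plus 6 unmatched t2 row(s), each kept with NULL t1 columns.

(150, TH, NULL); (206, TH, NULL); (284, EZ, NULL); (345, TH, NULL); (417, GN, NULL); (586, TH, NULL); (NULL, NULL, EZ); (NULL, NULL, EZ); (NULL, NULL, EZ); (NULL, NULL, GN); (NULL, NULL, GN); (NULL, NULL, GN)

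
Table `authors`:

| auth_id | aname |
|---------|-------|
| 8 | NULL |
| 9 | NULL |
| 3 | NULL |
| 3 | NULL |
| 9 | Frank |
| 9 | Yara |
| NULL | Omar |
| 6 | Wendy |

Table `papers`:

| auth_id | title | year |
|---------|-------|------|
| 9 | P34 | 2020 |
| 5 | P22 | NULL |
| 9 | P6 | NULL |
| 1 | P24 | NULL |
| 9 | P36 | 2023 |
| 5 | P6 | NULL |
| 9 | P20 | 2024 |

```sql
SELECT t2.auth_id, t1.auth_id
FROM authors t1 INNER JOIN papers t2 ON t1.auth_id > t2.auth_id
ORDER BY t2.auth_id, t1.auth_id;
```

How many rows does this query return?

INNER JOIN keeps only pairs where the ON condition holds.
Matching on t1.auth_id > t2.auth_id. A NULL in a compared column never satisfies the condition.
- t1 (auth_id=8) pairs with 3 row(s) of t2.
- t1 (auth_id=9) pairs with 3 row(s) of t2.
- t1 (auth_id=3) pairs with 1 row(s) of t2.
- t1 (auth_id=3) pairs with 1 row(s) of t2.
- t1 (auth_id=9) pairs with 3 row(s) of t2.
- t1 (auth_id=9) pairs with 3 row(s) of t2.
- t1 (auth_id=NULL) has no partner → excluded.
- t1 (auth_id=6) pairs with 3 row(s) of t2.
Total: 17 rows.

17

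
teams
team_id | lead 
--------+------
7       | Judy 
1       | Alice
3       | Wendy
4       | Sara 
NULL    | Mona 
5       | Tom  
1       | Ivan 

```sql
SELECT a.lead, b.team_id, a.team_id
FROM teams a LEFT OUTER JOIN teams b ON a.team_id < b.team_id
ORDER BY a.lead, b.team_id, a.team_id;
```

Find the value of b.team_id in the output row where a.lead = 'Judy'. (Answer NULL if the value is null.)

NULL

LEFT JOIN keeps every row from `teams a`; unmatched rows get NULL for `teams b`'s columns.
Matching on a.team_id < b.team_id. A NULL in a compared column never satisfies the condition.
Matched pairs: 14; unmatched a rows kept: 2.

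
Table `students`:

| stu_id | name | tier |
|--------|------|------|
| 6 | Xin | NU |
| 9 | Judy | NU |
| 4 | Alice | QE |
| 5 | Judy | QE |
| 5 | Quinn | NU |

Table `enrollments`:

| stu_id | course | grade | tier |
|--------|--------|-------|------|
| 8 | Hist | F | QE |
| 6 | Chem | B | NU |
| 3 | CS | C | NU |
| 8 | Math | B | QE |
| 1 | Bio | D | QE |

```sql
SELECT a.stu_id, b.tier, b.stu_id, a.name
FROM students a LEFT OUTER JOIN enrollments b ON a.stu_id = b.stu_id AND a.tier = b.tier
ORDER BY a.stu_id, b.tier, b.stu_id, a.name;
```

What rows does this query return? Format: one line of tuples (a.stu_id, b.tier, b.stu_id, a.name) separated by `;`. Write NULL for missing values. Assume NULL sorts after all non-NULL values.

(4, NULL, NULL, Alice); (5, NULL, NULL, Judy); (5, NULL, NULL, Quinn); (6, NU, 6, Xin); (9, NULL, NULL, Judy)

LEFT JOIN keeps every row from `students`; unmatched rows get NULL for `enrollments`'s columns.
Matching on a.stu_id = b.stu_id AND a.tier = b.tier.
Matched pairs: 1; unmatched a rows kept: 4.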